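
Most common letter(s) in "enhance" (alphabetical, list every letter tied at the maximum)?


Word: "enhance"
Letter counts:
  'a': 1
  'c': 1
  'e': 2
  'h': 1
  'n': 2
Maximum count = 2
Most frequent = 'e', 'n' (2 times each)


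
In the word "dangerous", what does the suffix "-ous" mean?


Suffix: -ous
Example: dangerous = danger + -ous
Meaning = having quality of


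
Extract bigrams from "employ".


Word: "employ" (length 6)
Number of bigrams = 6 - 2 + 1 = 5
  Position 0: "em"
  Position 1: "mp"
  Position 2: "pl"
  Position 3: "lo"
  Position 4: "oy"
Bigrams = "em", "mp", "pl", "lo", "oy"


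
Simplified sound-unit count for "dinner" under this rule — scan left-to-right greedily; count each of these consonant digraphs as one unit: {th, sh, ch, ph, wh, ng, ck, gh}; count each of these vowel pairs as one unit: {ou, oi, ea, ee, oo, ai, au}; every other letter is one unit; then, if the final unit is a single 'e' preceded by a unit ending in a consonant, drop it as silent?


Word: "dinner" (6 letters)
Left-to-right scan:
  1. 'd' (letter)
  2. 'i' (letter)
  3. 'n' (letter)
  4. 'n' (letter)
  5. 'e' (letter)
  6. 'r' (letter)
Units from scan: 6
Sound units = 6 units


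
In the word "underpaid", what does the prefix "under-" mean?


Prefix: under-
Example: underpaid = under- + paid
Meaning = insufficient


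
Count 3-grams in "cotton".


Word: "cotton" (length 6)
Number of 3-grams = length - 3 + 1 = 6 - 3 + 1
= 4


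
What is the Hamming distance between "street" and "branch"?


Comparing character by character (same length = 6):
  Pos 0: 's' vs 'b' !=
  Pos 1: 't' vs 'r' !=
  Pos 2: 'r' vs 'a' !=
  Pos 3: 'e' vs 'n' !=
  Pos 4: 'e' vs 'c' !=
  Pos 5: 't' vs 'h' !=
Hamming distance = 6


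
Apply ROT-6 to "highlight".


Word: "highlight"
Shift: 6
Each letter → (letter + shift) mod 26:
  'h' (7) + 6 = 13 → 'n'
  'i' (8) + 6 = 14 → 'o'
  'g' (6) + 6 = 12 → 'm'
  'h' (7) + 6 = 13 → 'n'
  'l' (11) + 6 = 17 → 'r'
  'i' (8) + 6 = 14 → 'o'
  'g' (6) + 6 = 12 → 'm'
  'h' (7) + 6 = 13 → 'n'
  't' (19) + 6 = 25 → 'z'
Result = "nomnromnz"


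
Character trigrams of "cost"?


Word: "cost" (length 4)
Number of trigrams = 4 - 3 + 1 = 2
  Position 0: "cos"
  Position 1: "ost"
Trigrams = "cos", "ost"


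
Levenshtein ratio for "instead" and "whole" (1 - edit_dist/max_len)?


Word 1: "instead" (length 7)
Word 2: "whole" (length 5)
One optimal edit sequence:
  1. substitute 'i' -> 'w'  (+1)
  2. substitute 'n' -> 'h'  (+1)
  3. substitute 's' -> 'o'  (+1)
  4. substitute 't' -> 'l'  (+1)
  5. keep 'e'
  6. delete 'a'  (+1)
  7. delete 'd'  (+1)
Edit distance = 6
Max length = max(7, 5) = 7
Similarity = 1 - 6/7
= 0.1429


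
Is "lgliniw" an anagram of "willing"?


Word 1: "willing" → sorted: giillnw
Word 2: "lgliniw" → sorted: giillnw
Same letters? giillnw == giillnw
Anagram = Yes


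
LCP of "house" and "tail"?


Word 1: "house"
Word 2: "tail"
Comparing from start:
  Pos 0: 'h' != 't' (stop)
LCP = "" (length 0)


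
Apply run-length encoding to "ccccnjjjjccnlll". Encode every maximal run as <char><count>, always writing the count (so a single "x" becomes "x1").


String: "ccccnjjjjccnlll"
Scanning for consecutive runs:
  'c' x 4
  'n' x 1
  'j' x 4
  'c' x 2
  'n' x 1
  'l' x 3
RLE = "c4n1j4c2n1l3"


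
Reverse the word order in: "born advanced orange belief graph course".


Original: "born advanced orange belief graph course"
Words (1..n): born | advanced | orange | belief | graph | course
Reversed (n..1): course | graph | belief | orange | advanced | born
Result = "course graph belief orange advanced born"


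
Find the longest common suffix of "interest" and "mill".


Word 1: "interest"
Word 2: "mill"
Comparing from end:
  Pos -1: 't' != 'l' (stop)
LCS = "" (length 0)


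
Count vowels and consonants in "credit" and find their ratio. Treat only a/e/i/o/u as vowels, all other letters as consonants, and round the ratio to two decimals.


Word: "credit"
Vowels (a,e,i,o,u): 2
Consonants: 4
Ratio = 2/4
= 0.50


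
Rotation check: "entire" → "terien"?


Word: "entire", Candidate: "terien"
Method: check if candidate is substring of word+word
"entireentire" contains "terien"? No
Is rotation = No


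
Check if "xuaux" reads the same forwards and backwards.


Word: "xuaux"
Reversed: "xuaux"
Forward == Backward? xuaux == xuaux
Palindrome = Yes


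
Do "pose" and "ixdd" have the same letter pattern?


Pattern of "pose": [0, 1, 2, 3]
Pattern of "ixdd": [0, 1, 2, 2]
Patterns do not match
Same pattern = No


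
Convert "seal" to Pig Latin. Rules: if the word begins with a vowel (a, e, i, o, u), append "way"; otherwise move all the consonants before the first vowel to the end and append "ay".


Word: "seal"
Starts with consonant(s) → move to end, add 'ay'
Consonant cluster: "s"
Pig Latin = "ealsay"


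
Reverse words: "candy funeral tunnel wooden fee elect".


Original: "candy funeral tunnel wooden fee elect"
Words (1..n): candy | funeral | tunnel | wooden | fee | elect
Reversed (n..1): elect | fee | wooden | tunnel | funeral | candy
Result = "elect fee wooden tunnel funeral candy"


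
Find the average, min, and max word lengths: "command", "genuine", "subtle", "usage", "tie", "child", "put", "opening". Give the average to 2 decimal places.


Lengths: "command"=7, "genuine"=7, "subtle"=6, "usage"=5, "tie"=3, "child"=5, "put"=3, "opening"=7
Sum = 43, Count = 8
Average = 43/8 = 5.38
= avg=5.38, min=3, max=7


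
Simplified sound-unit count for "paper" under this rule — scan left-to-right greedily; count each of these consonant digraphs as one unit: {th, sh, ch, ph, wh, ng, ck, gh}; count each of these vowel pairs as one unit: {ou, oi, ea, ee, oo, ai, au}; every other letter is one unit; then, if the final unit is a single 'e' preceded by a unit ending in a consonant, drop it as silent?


Word: "paper" (5 letters)
Left-to-right scan:
  1. 'p' (letter)
  2. 'a' (letter)
  3. 'p' (letter)
  4. 'e' (letter)
  5. 'r' (letter)
Units from scan: 5
Sound units = 5 units


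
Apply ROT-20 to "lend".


Word: "lend"
Shift: 20
Each letter → (letter + shift) mod 26:
  'l' (11) + 20 = 5 → 'f'
  'e' (4) + 20 = 24 → 'y'
  'n' (13) + 20 = 7 → 'h'
  'd' (3) + 20 = 23 → 'x'
Result = "fyhx"


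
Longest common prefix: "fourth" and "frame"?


Word 1: "fourth"
Word 2: "frame"
Comparing from start:
  Pos 0: 'f' == 'f'
  Pos 1: 'o' != 'r' (stop)
LCP = "f" (length 1)


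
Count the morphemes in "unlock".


Word: "unlock"
Morphemes: un- | lock
Each morpheme carries meaning
= 2 morphemes


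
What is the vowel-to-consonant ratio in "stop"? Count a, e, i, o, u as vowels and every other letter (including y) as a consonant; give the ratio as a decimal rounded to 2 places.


Word: "stop"
Vowels (a,e,i,o,u): 1
Consonants: 3
Ratio = 1/3
= 0.33


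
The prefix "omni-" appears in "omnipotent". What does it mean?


Prefix: omni-
Example: omnipotent (omni- + potent)
Meaning = all


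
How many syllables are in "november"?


Word: "november"
Syllable breakdown: no-vem-ber
Counting: 3 parts
= 3 syllables


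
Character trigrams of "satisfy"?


Word: "satisfy" (length 7)
Number of trigrams = 7 - 3 + 1 = 5
  Position 0: "sat"
  Position 1: "ati"
  Position 2: "tis"
  Position 3: "isf"
  Position 4: "sfy"
Trigrams = "sat", "ati", "tis", "isf", "sfy"


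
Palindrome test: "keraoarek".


Word: "keraoarek"
Reversed: "keraoarek"
Forward == Backward? keraoarek == keraoarek
Palindrome = Yes


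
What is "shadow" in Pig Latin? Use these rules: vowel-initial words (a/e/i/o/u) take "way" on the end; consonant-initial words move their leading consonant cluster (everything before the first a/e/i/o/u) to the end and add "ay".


Word: "shadow"
Starts with consonant(s) → move to end, add 'ay'
Consonant cluster: "sh"
Pig Latin = "adowshay"


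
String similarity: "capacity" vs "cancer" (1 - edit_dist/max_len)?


Word 1: "capacity" (length 8)
Word 2: "cancer" (length 6)
One optimal edit sequence:
  1. keep 'c'
  2. keep 'a'
  3. delete 'p'  (+1)
  4. substitute 'a' -> 'n'  (+1)
  5. keep 'c'
  6. delete 'i'  (+1)
  7. substitute 't' -> 'e'  (+1)
  8. substitute 'y' -> 'r'  (+1)
Edit distance = 5
Max length = max(8, 6) = 8
Similarity = 1 - 5/8
= 0.3750


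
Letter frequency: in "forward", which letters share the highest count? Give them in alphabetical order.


Word: "forward"
Letter counts:
  'a': 1
  'd': 1
  'f': 1
  'o': 1
  'r': 2
  'w': 1
Maximum count = 2
Most frequent = 'r' (2 times each)


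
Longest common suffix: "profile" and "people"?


Word 1: "profile"
Word 2: "people"
Comparing from end:
  Pos -1: 'e' == 'e'
  Pos -2: 'l' == 'l'
  Pos -3: 'i' != 'p' (stop)
LCS = "le" (length 2)


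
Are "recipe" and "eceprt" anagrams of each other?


Word 1: "recipe" → sorted: ceeipr
Word 2: "eceprt" → sorted: ceeprt
Same letters? ceeipr != ceeprt
Anagram = No


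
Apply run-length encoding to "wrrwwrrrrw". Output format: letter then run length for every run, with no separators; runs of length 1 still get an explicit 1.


String: "wrrwwrrrrw"
Scanning for consecutive runs:
  'w' x 1
  'r' x 2
  'w' x 2
  'r' x 4
  'w' x 1
RLE = "w1r2w2r4w1"


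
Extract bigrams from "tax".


Word: "tax" (length 3)
Number of bigrams = 3 - 2 + 1 = 2
  Position 0: "ta"
  Position 1: "ax"
Bigrams = "ta", "ax"


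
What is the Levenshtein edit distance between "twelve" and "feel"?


Word 1: "twelve" (length 6)
Word 2: "feel" (length 4)
One optimal edit sequence (insert/delete/substitute each cost 1):
  1. substitute 't' -> 'f'  (+1)
  2. substitute 'w' -> 'e'  (+1)
  3. keep 'e'
  4. keep 'l'
  5. delete 'v'  (+1)
  6. delete 'e'  (+1)
Total edit operations: 4
Edit distance = 4


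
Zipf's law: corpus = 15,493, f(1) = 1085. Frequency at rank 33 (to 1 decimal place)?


Zipf's law: f(r) = f(1) / r
f(1) = 1085
f(33) = 1085 / 33
= 32.9 occurrences


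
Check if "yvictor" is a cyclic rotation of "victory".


Word: "victory", Candidate: "yvictor"
Method: check if candidate is substring of word+word
"victoryvictory" contains "yvictor"? Yes
Is rotation = Yes


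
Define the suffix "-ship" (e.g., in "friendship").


Suffix: -ship
Example: friendship (friend + -ship)
Meaning = state / position


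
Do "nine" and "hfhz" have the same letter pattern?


Pattern of "nine": [0, 1, 0, 2]
Pattern of "hfhz": [0, 1, 0, 2]
Patterns match
Same pattern = Yes


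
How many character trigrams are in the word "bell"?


Word: "bell" (length 4)
Number of 3-grams = length - 3 + 1 = 4 - 3 + 1
= 2


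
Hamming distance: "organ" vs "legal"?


Comparing character by character (same length = 5):
  Pos 0: 'o' vs 'l' !=
  Pos 1: 'r' vs 'e' !=
  Pos 2: 'g' vs 'g' =
  Pos 3: 'a' vs 'a' =
  Pos 4: 'n' vs 'l' !=
Hamming distance = 3


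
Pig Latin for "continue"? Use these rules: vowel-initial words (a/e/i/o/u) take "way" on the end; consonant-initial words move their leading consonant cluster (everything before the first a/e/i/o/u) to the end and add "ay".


Word: "continue"
Starts with consonant(s) → move to end, add 'ay'
Consonant cluster: "c"
Pig Latin = "ontinuecay"


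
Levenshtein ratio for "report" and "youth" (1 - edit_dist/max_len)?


Word 1: "report" (length 6)
Word 2: "youth" (length 5)
One optimal edit sequence:
  1. delete 'r'  (+1)
  2. delete 'e'  (+1)
  3. substitute 'p' -> 'y'  (+1)
  4. keep 'o'
  5. substitute 'r' -> 'u'  (+1)
  6. keep 't'
  7. insert 'h'  (+1)
Edit distance = 5
Max length = max(6, 5) = 6
Similarity = 1 - 5/6
= 0.1667


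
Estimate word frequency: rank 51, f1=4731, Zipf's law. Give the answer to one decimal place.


Zipf's law: f(r) = f(1) / r
f(1) = 4731
f(51) = 4731 / 51
= 92.8 occurrences


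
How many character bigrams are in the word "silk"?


Word: "silk" (length 4)
Number of 2-grams = length - 2 + 1 = 4 - 2 + 1
= 3


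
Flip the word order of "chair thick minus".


Original: "chair thick minus"
Words (1..n): chair | thick | minus
Reversed (n..1): minus | thick | chair
Result = "minus thick chair"


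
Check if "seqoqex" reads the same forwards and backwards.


Word: "seqoqex"
Reversed: "xeqoqes"
Forward == Backward? seqoqex != xeqoqes
Palindrome = No


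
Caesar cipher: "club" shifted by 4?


Word: "club"
Shift: 4
Each letter → (letter + shift) mod 26:
  'c' (2) + 4 = 6 → 'g'
  'l' (11) + 4 = 15 → 'p'
  'u' (20) + 4 = 24 → 'y'
  'b' (1) + 4 = 5 → 'f'
Result = "gpyf"


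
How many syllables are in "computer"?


Word: "computer"
Syllable breakdown: com · pu · ter
Counting: 3 parts
= 3 syllables


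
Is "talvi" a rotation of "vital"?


Word: "vital", Candidate: "talvi"
Method: check if candidate is substring of word+word
"vitalvital" contains "talvi"? Yes
Is rotation = Yes


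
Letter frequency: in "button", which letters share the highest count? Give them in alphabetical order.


Word: "button"
Letter counts:
  'b': 1
  'n': 1
  'o': 1
  't': 2
  'u': 1
Maximum count = 2
Most frequent = 't' (2 times each)


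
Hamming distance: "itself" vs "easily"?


Comparing character by character (same length = 6):
  Pos 0: 'i' vs 'e' !=
  Pos 1: 't' vs 'a' !=
  Pos 2: 's' vs 's' =
  Pos 3: 'e' vs 'i' !=
  Pos 4: 'l' vs 'l' =
  Pos 5: 'f' vs 'y' !=
Hamming distance = 4


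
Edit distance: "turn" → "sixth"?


Word 1: "turn" (length 4)
Word 2: "sixth" (length 5)
One optimal edit sequence (insert/delete/substitute each cost 1):
  1. insert 's'  (+1)
  2. substitute 't' -> 'i'  (+1)
  3. substitute 'u' -> 'x'  (+1)
  4. substitute 'r' -> 't'  (+1)
  5. substitute 'n' -> 'h'  (+1)
Total edit operations: 5
Edit distance = 5


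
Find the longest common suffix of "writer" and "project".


Word 1: "writer"
Word 2: "project"
Comparing from end:
  Pos -1: 'r' != 't' (stop)
LCS = "" (length 0)


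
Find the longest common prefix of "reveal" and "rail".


Word 1: "reveal"
Word 2: "rail"
Comparing from start:
  Pos 0: 'r' == 'r'
  Pos 1: 'e' != 'a' (stop)
LCP = "r" (length 1)


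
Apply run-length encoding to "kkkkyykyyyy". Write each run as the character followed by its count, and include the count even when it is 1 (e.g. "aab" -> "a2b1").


String: "kkkkyykyyyy"
Scanning for consecutive runs:
  'k' x 4
  'y' x 2
  'k' x 1
  'y' x 4
RLE = "k4y2k1y4"


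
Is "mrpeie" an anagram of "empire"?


Word 1: "empire" → sorted: eeimpr
Word 2: "mrpeie" → sorted: eeimpr
Same letters? eeimpr == eeimpr
Anagram = Yes


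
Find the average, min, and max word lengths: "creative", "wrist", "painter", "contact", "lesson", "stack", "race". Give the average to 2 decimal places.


Lengths: "creative"=8, "wrist"=5, "painter"=7, "contact"=7, "lesson"=6, "stack"=5, "race"=4
Sum = 42, Count = 7
Average = 42/7 = 6.00
= avg=6.00, min=4, max=8


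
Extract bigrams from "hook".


Word: "hook" (length 4)
Number of bigrams = 4 - 2 + 1 = 3
  Position 0: "ho"
  Position 1: "oo"
  Position 2: "ok"
Bigrams = "ho", "oo", "ok"


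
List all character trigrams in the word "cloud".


Word: "cloud" (length 5)
Number of trigrams = 5 - 3 + 1 = 3
  Position 0: "clo"
  Position 1: "lou"
  Position 2: "oud"
Trigrams = "clo", "lou", "oud"


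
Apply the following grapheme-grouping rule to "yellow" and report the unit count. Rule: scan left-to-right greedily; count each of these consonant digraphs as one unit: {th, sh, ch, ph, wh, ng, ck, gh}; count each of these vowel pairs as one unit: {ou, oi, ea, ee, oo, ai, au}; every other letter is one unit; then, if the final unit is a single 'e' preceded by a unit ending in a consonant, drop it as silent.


Word: "yellow" (6 letters)
Left-to-right scan:
  [1] 'y' (letter)
  [2] 'e' (letter)
  [3] 'l' (letter)
  [4] 'l' (letter)
  [5] 'o' (letter)
  [6] 'w' (letter)
Units from scan: 6
Sound units = 6 units


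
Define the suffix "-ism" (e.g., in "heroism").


Suffix: -ism
Example: heroism (hero + -ism)
Meaning = belief / practice


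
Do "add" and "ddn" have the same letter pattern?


Pattern of "add": [0, 1, 1]
Pattern of "ddn": [0, 0, 1]
Patterns do not match
Same pattern = No


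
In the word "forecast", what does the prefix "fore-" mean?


Prefix: fore-
As in: forecast -> fore- + cast
Meaning = before


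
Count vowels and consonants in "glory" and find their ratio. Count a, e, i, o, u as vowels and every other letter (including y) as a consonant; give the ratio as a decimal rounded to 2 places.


Word: "glory"
Vowels (a,e,i,o,u): 1
Consonants: 4
Ratio = 1/4
= 0.25


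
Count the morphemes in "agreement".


Word: "agreement"
Morphemes: agree | -ment
Each morpheme carries meaning
= 2 morphemes


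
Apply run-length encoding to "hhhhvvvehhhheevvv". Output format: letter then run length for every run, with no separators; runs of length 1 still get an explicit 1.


String: "hhhhvvvehhhheevvv"
Scanning for consecutive runs:
  'h' x 4
  'v' x 3
  'e' x 1
  'h' x 4
  'e' x 2
  'v' x 3
RLE = "h4v3e1h4e2v3"


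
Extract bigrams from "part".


Word: "part" (length 4)
Number of bigrams = 4 - 2 + 1 = 3
  Position 0: "pa"
  Position 1: "ar"
  Position 2: "rt"
Bigrams = "pa", "ar", "rt"


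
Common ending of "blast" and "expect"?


Word 1: "blast"
Word 2: "expect"
Comparing from end:
  Pos -1: 't' == 't'
  Pos -2: 's' != 'c' (stop)
LCS = "t" (length 1)


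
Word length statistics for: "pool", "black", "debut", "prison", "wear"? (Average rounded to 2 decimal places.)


Lengths: "pool"=4, "black"=5, "debut"=5, "prison"=6, "wear"=4
Sum = 24, Count = 5
Average = 24/5 = 4.80
= avg=4.80, min=4, max=6


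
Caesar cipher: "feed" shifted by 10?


Word: "feed"
Shift: 10
Each letter → (letter + shift) mod 26:
  'f' (5) + 10 = 15 → 'p'
  'e' (4) + 10 = 14 → 'o'
  'e' (4) + 10 = 14 → 'o'
  'd' (3) + 10 = 13 → 'n'
Result = "poon"


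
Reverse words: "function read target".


Original: "function read target"
Words (1..n): function | read | target
Reversed (n..1): target | read | function
Result = "target read function"


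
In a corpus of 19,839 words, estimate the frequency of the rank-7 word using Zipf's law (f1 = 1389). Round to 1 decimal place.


Zipf's law: f(r) = f(1) / r
f(1) = 1389
f(7) = 1389 / 7
= 198.4 occurrences


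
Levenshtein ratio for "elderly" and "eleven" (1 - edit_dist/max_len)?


Word 1: "elderly" (length 7)
Word 2: "eleven" (length 6)
One optimal edit sequence:
  1. keep 'e'
  2. keep 'l'
  3. delete 'd'  (+1)
  4. keep 'e'
  5. substitute 'r' -> 'v'  (+1)
  6. substitute 'l' -> 'e'  (+1)
  7. substitute 'y' -> 'n'  (+1)
Edit distance = 4
Max length = max(7, 6) = 7
Similarity = 1 - 4/7
= 0.4286


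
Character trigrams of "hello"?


Word: "hello" (length 5)
Number of trigrams = 5 - 3 + 1 = 3
  Position 0: "hel"
  Position 1: "ell"
  Position 2: "llo"
Trigrams = "hel", "ell", "llo"


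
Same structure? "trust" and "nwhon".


Pattern of "trust": [0, 1, 2, 3, 0]
Pattern of "nwhon": [0, 1, 2, 3, 0]
Patterns match
Same pattern = Yes


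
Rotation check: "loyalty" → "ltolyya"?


Word: "loyalty", Candidate: "ltolyya"
Method: check if candidate is substring of word+word
"loyaltyloyalty" contains "ltolyya"? No
Is rotation = No


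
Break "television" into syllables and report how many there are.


Word: "television"
Syllable breakdown: tel-e-vi-sion
Counting: 4 parts
= 4 syllables


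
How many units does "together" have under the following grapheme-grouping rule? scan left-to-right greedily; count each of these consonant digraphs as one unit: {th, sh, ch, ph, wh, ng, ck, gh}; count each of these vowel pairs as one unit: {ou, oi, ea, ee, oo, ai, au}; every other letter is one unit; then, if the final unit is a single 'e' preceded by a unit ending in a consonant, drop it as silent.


Word: "together" (8 letters)
Left-to-right scan:
  [1] 't' (letter)
  [2] 'o' (letter)
  [3] 'g' (letter)
  [4] 'e' (letter)
  [5] 'th' (digraph)
  [6] 'e' (letter)
  [7] 'r' (letter)
Units from scan: 7
Sound units = 7 units


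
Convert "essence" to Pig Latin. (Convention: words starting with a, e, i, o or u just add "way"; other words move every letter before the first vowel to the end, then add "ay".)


Word: "essence"
Starts with vowel → add 'way'
Pig Latin = "essenceway"


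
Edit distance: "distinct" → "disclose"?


Word 1: "distinct" (length 8)
Word 2: "disclose" (length 8)
One optimal edit sequence (insert/delete/substitute each cost 1):
  1. keep 'd'
  2. keep 'i'
  3. keep 's'
  4. substitute 't' -> 'c'  (+1)
  5. substitute 'i' -> 'l'  (+1)
  6. substitute 'n' -> 'o'  (+1)
  7. substitute 'c' -> 's'  (+1)
  8. substitute 't' -> 'e'  (+1)
Total edit operations: 5
Edit distance = 5


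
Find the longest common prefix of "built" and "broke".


Word 1: "built"
Word 2: "broke"
Comparing from start:
  Pos 0: 'b' == 'b'
  Pos 1: 'u' != 'r' (stop)
LCP = "b" (length 1)


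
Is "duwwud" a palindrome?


Word: "duwwud"
Reversed: "duwwud"
Forward == Backward? duwwud == duwwud
Palindrome = Yes


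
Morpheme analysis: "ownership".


Word: "ownership"
Morphemes: own | -er | -ship
Each morpheme carries meaning
= 3 morphemes


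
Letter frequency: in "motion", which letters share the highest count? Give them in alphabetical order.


Word: "motion"
Letter counts:
  'i': 1
  'm': 1
  'n': 1
  'o': 2
  't': 1
Maximum count = 2
Most frequent = 'o' (2 times each)


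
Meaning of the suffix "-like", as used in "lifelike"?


Suffix: -like
As in: lifelike -> life + -like
Meaning = resembling


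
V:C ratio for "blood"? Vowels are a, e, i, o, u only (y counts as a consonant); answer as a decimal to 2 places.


Word: "blood"
Vowels (a,e,i,o,u): 2
Consonants: 3
Ratio = 2/3
= 0.67


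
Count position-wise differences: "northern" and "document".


Comparing character by character (same length = 8):
  Pos 0: 'n' vs 'd' !=
  Pos 1: 'o' vs 'o' =
  Pos 2: 'r' vs 'c' !=
  Pos 3: 't' vs 'u' !=
  Pos 4: 'h' vs 'm' !=
  Pos 5: 'e' vs 'e' =
  Pos 6: 'r' vs 'n' !=
  Pos 7: 'n' vs 't' !=
Hamming distance = 6


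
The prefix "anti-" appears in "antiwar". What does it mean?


Prefix: anti-
Example: antiwar (anti- + war)
Meaning = against


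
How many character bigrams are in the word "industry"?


Word: "industry" (length 8)
Number of 2-grams = length - 2 + 1 = 8 - 2 + 1
= 7


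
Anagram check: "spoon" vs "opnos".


Word 1: "spoon" → sorted: noops
Word 2: "opnos" → sorted: noops
Same letters? noops == noops
Anagram = Yes


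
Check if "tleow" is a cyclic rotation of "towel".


Word: "towel", Candidate: "tleow"
Method: check if candidate is substring of word+word
"toweltowel" contains "tleow"? No
Is rotation = No


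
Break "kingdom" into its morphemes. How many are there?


Word: "kingdom"
Morphemes: king + -dom
Each morpheme carries meaning
= 2 morphemes


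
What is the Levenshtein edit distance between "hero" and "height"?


Word 1: "hero" (length 4)
Word 2: "height" (length 6)
One optimal edit sequence (insert/delete/substitute each cost 1):
  1. keep 'h'
  2. keep 'e'
  3. insert 'i'  (+1)
  4. insert 'g'  (+1)
  5. substitute 'r' -> 'h'  (+1)
  6. substitute 'o' -> 't'  (+1)
Total edit operations: 4
Edit distance = 4


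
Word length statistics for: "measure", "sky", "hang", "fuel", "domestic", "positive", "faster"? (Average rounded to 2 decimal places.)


Lengths: "measure"=7, "sky"=3, "hang"=4, "fuel"=4, "domestic"=8, "positive"=8, "faster"=6
Sum = 40, Count = 7
Average = 40/7 = 5.71
= avg=5.71, min=3, max=8


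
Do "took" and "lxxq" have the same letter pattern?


Pattern of "took": [0, 1, 1, 2]
Pattern of "lxxq": [0, 1, 1, 2]
Patterns match
Same pattern = Yes


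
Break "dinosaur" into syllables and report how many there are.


Word: "dinosaur"
Syllable breakdown: di-no-saur
Counting: 3 parts
= 3 syllables


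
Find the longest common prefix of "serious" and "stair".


Word 1: "serious"
Word 2: "stair"
Comparing from start:
  Pos 0: 's' == 's'
  Pos 1: 'e' != 't' (stop)
LCP = "s" (length 1)


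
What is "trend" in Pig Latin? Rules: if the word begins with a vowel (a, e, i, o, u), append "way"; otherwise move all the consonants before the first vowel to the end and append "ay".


Word: "trend"
Starts with consonant(s) → move to end, add 'ay'
Consonant cluster: "tr"
Pig Latin = "endtray"


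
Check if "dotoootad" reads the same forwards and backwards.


Word: "dotoootad"
Reversed: "datoootod"
Forward == Backward? dotoootad != datoootod
Palindrome = No


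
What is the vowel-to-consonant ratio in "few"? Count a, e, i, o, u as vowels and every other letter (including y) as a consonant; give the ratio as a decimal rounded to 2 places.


Word: "few"
Vowels (a,e,i,o,u): 1
Consonants: 2
Ratio = 1/2
= 0.50


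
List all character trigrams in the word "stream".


Word: "stream" (length 6)
Number of trigrams = 6 - 3 + 1 = 4
  Position 0: "str"
  Position 1: "tre"
  Position 2: "rea"
  Position 3: "eam"
Trigrams = "str", "tre", "rea", "eam"


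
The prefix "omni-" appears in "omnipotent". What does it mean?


Prefix: omni-
As in: omnipotent -> omni- + potent
Meaning = all


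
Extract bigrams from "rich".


Word: "rich" (length 4)
Number of bigrams = 4 - 2 + 1 = 3
  Position 0: "ri"
  Position 1: "ic"
  Position 2: "ch"
Bigrams = "ri", "ic", "ch"


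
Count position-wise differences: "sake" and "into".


Comparing character by character (same length = 4):
  Pos 0: 's' vs 'i' !=
  Pos 1: 'a' vs 'n' !=
  Pos 2: 'k' vs 't' !=
  Pos 3: 'e' vs 'o' !=
Hamming distance = 4


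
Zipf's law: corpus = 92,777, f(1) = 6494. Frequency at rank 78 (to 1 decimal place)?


Zipf's law: f(r) = f(1) / r
f(1) = 6494
f(78) = 6494 / 78
= 83.3 occurrences


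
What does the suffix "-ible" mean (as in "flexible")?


Suffix: -ible
As in: flexible -> flex + -ible
Meaning = capable of


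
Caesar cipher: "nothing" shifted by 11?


Word: "nothing"
Shift: 11
Each letter → (letter + shift) mod 26:
  'n' (13) + 11 = 24 → 'y'
  'o' (14) + 11 = 25 → 'z'
  't' (19) + 11 = 4 → 'e'
  'h' (7) + 11 = 18 → 's'
  'i' (8) + 11 = 19 → 't'
  'n' (13) + 11 = 24 → 'y'
  'g' (6) + 11 = 17 → 'r'
Result = "yzestyr"


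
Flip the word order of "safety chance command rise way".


Original: "safety chance command rise way"
Words (1..n): safety | chance | command | rise | way
Reversed (n..1): way | rise | command | chance | safety
Result = "way rise command chance safety"


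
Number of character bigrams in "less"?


Word: "less" (length 4)
Number of 2-grams = length - 2 + 1 = 4 - 2 + 1
= 3


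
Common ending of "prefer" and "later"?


Word 1: "prefer"
Word 2: "later"
Comparing from end:
  Pos -1: 'r' == 'r'
  Pos -2: 'e' == 'e'
  Pos -3: 'f' != 't' (stop)
LCS = "er" (length 2)


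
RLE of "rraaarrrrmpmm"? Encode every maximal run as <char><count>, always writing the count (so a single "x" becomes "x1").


String: "rraaarrrrmpmm"
Scanning for consecutive runs:
  'r' x 2
  'a' x 3
  'r' x 4
  'm' x 1
  'p' x 1
  'm' x 2
RLE = "r2a3r4m1p1m2"


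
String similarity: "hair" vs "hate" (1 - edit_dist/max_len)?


Word 1: "hair" (length 4)
Word 2: "hate" (length 4)
One optimal edit sequence:
  1. keep 'h'
  2. keep 'a'
  3. substitute 'i' -> 't'  (+1)
  4. substitute 'r' -> 'e'  (+1)
Edit distance = 2
Max length = max(4, 4) = 4
Similarity = 1 - 2/4
= 0.5000


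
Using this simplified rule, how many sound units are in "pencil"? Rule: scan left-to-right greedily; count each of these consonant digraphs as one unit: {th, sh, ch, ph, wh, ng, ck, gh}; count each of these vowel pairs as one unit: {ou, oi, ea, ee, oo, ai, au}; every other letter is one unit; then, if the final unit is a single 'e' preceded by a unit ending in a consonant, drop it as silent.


Word: "pencil" (6 letters)
Left-to-right scan:
  1. 'p' (letter)
  2. 'e' (letter)
  3. 'n' (letter)
  4. 'c' (letter)
  5. 'i' (letter)
  6. 'l' (letter)
Units from scan: 6
Sound units = 6 units


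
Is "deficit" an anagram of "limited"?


Word 1: "limited" → sorted: deiilmt
Word 2: "deficit" → sorted: cdefiit
Same letters? deiilmt != cdefiit
Anagram = No


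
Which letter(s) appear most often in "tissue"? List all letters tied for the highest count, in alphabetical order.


Word: "tissue"
Letter counts:
  'e': 1
  'i': 1
  's': 2
  't': 1
  'u': 1
Maximum count = 2
Most frequent = 's' (2 times each)


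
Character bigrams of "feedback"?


Word: "feedback" (length 8)
Number of bigrams = 8 - 2 + 1 = 7
  Position 0: "fe"
  Position 1: "ee"
  Position 2: "ed"
  Position 3: "db"
  Position 4: "ba"
  Position 5: "ac"
  Position 6: "ck"
Bigrams = "fe", "ee", "ed", "db", "ba", "ac", "ck"


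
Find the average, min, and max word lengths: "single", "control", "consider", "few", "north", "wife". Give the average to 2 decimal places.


Lengths: "single"=6, "control"=7, "consider"=8, "few"=3, "north"=5, "wife"=4
Sum = 33, Count = 6
Average = 33/6 = 5.50
= avg=5.50, min=3, max=8


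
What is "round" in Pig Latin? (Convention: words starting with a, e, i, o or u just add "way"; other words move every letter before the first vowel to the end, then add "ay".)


Word: "round"
Starts with consonant(s) → move to end, add 'ay'
Consonant cluster: "r"
Pig Latin = "oundray"


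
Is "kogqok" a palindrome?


Word: "kogqok"
Reversed: "koqgok"
Forward == Backward? kogqok != koqgok
Palindrome = No


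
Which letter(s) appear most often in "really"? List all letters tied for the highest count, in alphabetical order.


Word: "really"
Letter counts:
  'a': 1
  'e': 1
  'l': 2
  'r': 1
  'y': 1
Maximum count = 2
Most frequent = 'l' (2 times each)


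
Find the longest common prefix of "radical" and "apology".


Word 1: "radical"
Word 2: "apology"
Comparing from start:
  Pos 0: 'r' != 'a' (stop)
LCP = "" (length 0)


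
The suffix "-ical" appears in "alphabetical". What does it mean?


Suffix: -ical
Example: alphabetical (alphabet + -ical)
Meaning = relating to


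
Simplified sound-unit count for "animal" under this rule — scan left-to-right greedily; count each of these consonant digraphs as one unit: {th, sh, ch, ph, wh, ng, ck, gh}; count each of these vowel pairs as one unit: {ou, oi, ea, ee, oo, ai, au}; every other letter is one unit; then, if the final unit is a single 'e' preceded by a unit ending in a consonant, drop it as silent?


Word: "animal" (6 letters)
Left-to-right scan:
  1. 'a' (letter)
  2. 'n' (letter)
  3. 'i' (letter)
  4. 'm' (letter)
  5. 'a' (letter)
  6. 'l' (letter)
Units from scan: 6
Sound units = 6 units


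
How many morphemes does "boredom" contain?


Word: "boredom"
Morphemes: bore + -dom
Each morpheme carries meaning
= 2 morphemes


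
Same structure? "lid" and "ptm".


Pattern of "lid": [0, 1, 2]
Pattern of "ptm": [0, 1, 2]
Patterns match
Same pattern = Yes


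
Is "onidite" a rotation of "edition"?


Word: "edition", Candidate: "onidite"
Method: check if candidate is substring of word+word
"editionedition" contains "onidite"? No
Is rotation = No


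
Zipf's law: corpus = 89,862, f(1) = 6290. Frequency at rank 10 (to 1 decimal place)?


Zipf's law: f(r) = f(1) / r
f(1) = 6290
f(10) = 6290 / 10
= 629.0 occurrences


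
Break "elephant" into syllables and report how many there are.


Word: "elephant"
Syllable breakdown: el / e / phant
Counting: 3 parts
= 3 syllables


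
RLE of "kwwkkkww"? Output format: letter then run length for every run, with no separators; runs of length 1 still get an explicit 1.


String: "kwwkkkww"
Scanning for consecutive runs:
  'k' x 1
  'w' x 2
  'k' x 3
  'w' x 2
RLE = "k1w2k3w2"


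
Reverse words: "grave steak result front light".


Original: "grave steak result front light"
Words (1..n): grave | steak | result | front | light
Reversed (n..1): light | front | result | steak | grave
Result = "light front result steak grave"


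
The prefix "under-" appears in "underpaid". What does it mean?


Prefix: under-
Example: underpaid = under- + paid
Meaning = insufficient


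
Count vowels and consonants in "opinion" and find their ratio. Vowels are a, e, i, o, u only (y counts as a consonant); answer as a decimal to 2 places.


Word: "opinion"
Vowels (a,e,i,o,u): 4
Consonants: 3
Ratio = 4/3
= 1.33


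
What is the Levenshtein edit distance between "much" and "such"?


Word 1: "much" (length 4)
Word 2: "such" (length 4)
One optimal edit sequence (insert/delete/substitute each cost 1):
  1. substitute 'm' -> 's'  (+1)
  2. keep 'u'
  3. keep 'c'
  4. keep 'h'
Total edit operations: 1
Edit distance = 1


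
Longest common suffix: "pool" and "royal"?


Word 1: "pool"
Word 2: "royal"
Comparing from end:
  Pos -1: 'l' == 'l'
  Pos -2: 'o' != 'a' (stop)
LCS = "l" (length 1)


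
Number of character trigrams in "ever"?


Word: "ever" (length 4)
Number of 3-grams = length - 3 + 1 = 4 - 3 + 1
= 2


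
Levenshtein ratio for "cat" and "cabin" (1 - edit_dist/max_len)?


Word 1: "cat" (length 3)
Word 2: "cabin" (length 5)
One optimal edit sequence:
  1. keep 'c'
  2. keep 'a'
  3. insert 'b'  (+1)
  4. insert 'i'  (+1)
  5. substitute 't' -> 'n'  (+1)
Edit distance = 3
Max length = max(3, 5) = 5
Similarity = 1 - 3/5
= 0.4000


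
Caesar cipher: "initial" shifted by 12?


Word: "initial"
Shift: 12
Each letter → (letter + shift) mod 26:
  'i' (8) + 12 = 20 → 'u'
  'n' (13) + 12 = 25 → 'z'
  'i' (8) + 12 = 20 → 'u'
  't' (19) + 12 = 5 → 'f'
  'i' (8) + 12 = 20 → 'u'
  'a' (0) + 12 = 12 → 'm'
  'l' (11) + 12 = 23 → 'x'
Result = "uzufumx"


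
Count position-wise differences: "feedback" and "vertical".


Comparing character by character (same length = 8):
  Pos 0: 'f' vs 'v' !=
  Pos 1: 'e' vs 'e' =
  Pos 2: 'e' vs 'r' !=
  Pos 3: 'd' vs 't' !=
  Pos 4: 'b' vs 'i' !=
  Pos 5: 'a' vs 'c' !=
  Pos 6: 'c' vs 'a' !=
  Pos 7: 'k' vs 'l' !=
Hamming distance = 7


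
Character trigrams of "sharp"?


Word: "sharp" (length 5)
Number of trigrams = 5 - 3 + 1 = 3
  Position 0: "sha"
  Position 1: "har"
  Position 2: "arp"
Trigrams = "sha", "har", "arp"


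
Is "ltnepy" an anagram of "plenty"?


Word 1: "plenty" → sorted: elnpty
Word 2: "ltnepy" → sorted: elnpty
Same letters? elnpty == elnpty
Anagram = Yes


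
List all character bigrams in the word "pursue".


Word: "pursue" (length 6)
Number of bigrams = 6 - 2 + 1 = 5
  Position 0: "pu"
  Position 1: "ur"
  Position 2: "rs"
  Position 3: "su"
  Position 4: "ue"
Bigrams = "pu", "ur", "rs", "su", "ue"


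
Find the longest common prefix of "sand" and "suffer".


Word 1: "sand"
Word 2: "suffer"
Comparing from start:
  Pos 0: 's' == 's'
  Pos 1: 'a' != 'u' (stop)
LCP = "s" (length 1)


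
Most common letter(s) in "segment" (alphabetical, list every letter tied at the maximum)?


Word: "segment"
Letter counts:
  'e': 2
  'g': 1
  'm': 1
  'n': 1
  's': 1
  't': 1
Maximum count = 2
Most frequent = 'e' (2 times each)


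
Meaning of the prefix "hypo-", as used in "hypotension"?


Prefix: hypo-
As in: hypotension -> hypo- + tension
Meaning = under / below normal


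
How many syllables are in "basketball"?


Word: "basketball"
Syllable breakdown: bas | ket | ball
Counting: 3 parts
= 3 syllables


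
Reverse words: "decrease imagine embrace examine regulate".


Original: "decrease imagine embrace examine regulate"
Words (1..n): decrease | imagine | embrace | examine | regulate
Reversed (n..1): regulate | examine | embrace | imagine | decrease
Result = "regulate examine embrace imagine decrease"


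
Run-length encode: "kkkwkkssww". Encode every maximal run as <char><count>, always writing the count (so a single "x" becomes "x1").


String: "kkkwkkssww"
Scanning for consecutive runs:
  'k' x 3
  'w' x 1
  'k' x 2
  's' x 2
  'w' x 2
RLE = "k3w1k2s2w2"


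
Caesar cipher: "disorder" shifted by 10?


Word: "disorder"
Shift: 10
Each letter → (letter + shift) mod 26:
  'd' (3) + 10 = 13 → 'n'
  'i' (8) + 10 = 18 → 's'
  's' (18) + 10 = 2 → 'c'
  'o' (14) + 10 = 24 → 'y'
  'r' (17) + 10 = 1 → 'b'
  'd' (3) + 10 = 13 → 'n'
  'e' (4) + 10 = 14 → 'o'
  'r' (17) + 10 = 1 → 'b'
Result = "nscybnob"


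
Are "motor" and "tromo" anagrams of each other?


Word 1: "motor" → sorted: moort
Word 2: "tromo" → sorted: moort
Same letters? moort == moort
Anagram = Yes


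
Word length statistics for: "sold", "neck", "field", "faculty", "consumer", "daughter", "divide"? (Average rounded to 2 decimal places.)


Lengths: "sold"=4, "neck"=4, "field"=5, "faculty"=7, "consumer"=8, "daughter"=8, "divide"=6
Sum = 42, Count = 7
Average = 42/7 = 6.00
= avg=6.00, min=4, max=8


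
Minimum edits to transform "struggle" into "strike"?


Word 1: "struggle" (length 8)
Word 2: "strike" (length 6)
One optimal edit sequence (insert/delete/substitute each cost 1):
  1. keep 's'
  2. keep 't'
  3. keep 'r'
  4. delete 'u'  (+1)
  5. delete 'g'  (+1)
  6. substitute 'g' -> 'i'  (+1)
  7. substitute 'l' -> 'k'  (+1)
  8. keep 'e'
Total edit operations: 4
Edit distance = 4


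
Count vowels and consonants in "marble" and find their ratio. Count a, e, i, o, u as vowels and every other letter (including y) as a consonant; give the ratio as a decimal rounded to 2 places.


Word: "marble"
Vowels (a,e,i,o,u): 2
Consonants: 4
Ratio = 2/4
= 0.50


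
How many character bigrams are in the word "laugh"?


Word: "laugh" (length 5)
Number of 2-grams = length - 2 + 1 = 5 - 2 + 1
= 4


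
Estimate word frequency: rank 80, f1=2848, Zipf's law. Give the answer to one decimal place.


Zipf's law: f(r) = f(1) / r
f(1) = 2848
f(80) = 2848 / 80
= 35.6 occurrences


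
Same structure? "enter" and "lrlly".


Pattern of "enter": [0, 1, 2, 0, 3]
Pattern of "lrlly": [0, 1, 0, 0, 2]
Patterns do not match
Same pattern = No


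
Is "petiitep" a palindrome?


Word: "petiitep"
Reversed: "petiitep"
Forward == Backward? petiitep == petiitep
Palindrome = Yes


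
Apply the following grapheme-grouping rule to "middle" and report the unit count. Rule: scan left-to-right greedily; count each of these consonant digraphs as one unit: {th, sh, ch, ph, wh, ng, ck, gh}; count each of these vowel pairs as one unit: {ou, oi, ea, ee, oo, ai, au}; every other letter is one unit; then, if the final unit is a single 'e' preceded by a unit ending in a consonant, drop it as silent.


Word: "middle" (6 letters)
Left-to-right scan:
  [1] 'm' (letter)
  [2] 'i' (letter)
  [3] 'd' (letter)
  [4] 'd' (letter)
  [5] 'l' (letter)
  [6] 'e' (letter)
Units from scan: 6
Final unit is 'e' after a consonant -> drop as silent (-1)
Sound units = 5 units


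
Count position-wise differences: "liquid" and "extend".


Comparing character by character (same length = 6):
  Pos 0: 'l' vs 'e' !=
  Pos 1: 'i' vs 'x' !=
  Pos 2: 'q' vs 't' !=
  Pos 3: 'u' vs 'e' !=
  Pos 4: 'i' vs 'n' !=
  Pos 5: 'd' vs 'd' =
Hamming distance = 5


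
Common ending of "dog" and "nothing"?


Word 1: "dog"
Word 2: "nothing"
Comparing from end:
  Pos -1: 'g' == 'g'
  Pos -2: 'o' != 'n' (stop)
LCS = "g" (length 1)


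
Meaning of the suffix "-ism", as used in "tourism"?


Suffix: -ism
Example: tourism = tour + -ism
Meaning = belief / practice


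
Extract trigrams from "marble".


Word: "marble" (length 6)
Number of trigrams = 6 - 3 + 1 = 4
  Position 0: "mar"
  Position 1: "arb"
  Position 2: "rbl"
  Position 3: "ble"
Trigrams = "mar", "arb", "rbl", "ble"


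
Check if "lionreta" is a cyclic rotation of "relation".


Word: "relation", Candidate: "lionreta"
Method: check if candidate is substring of word+word
"relationrelation" contains "lionreta"? No
Is rotation = No
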